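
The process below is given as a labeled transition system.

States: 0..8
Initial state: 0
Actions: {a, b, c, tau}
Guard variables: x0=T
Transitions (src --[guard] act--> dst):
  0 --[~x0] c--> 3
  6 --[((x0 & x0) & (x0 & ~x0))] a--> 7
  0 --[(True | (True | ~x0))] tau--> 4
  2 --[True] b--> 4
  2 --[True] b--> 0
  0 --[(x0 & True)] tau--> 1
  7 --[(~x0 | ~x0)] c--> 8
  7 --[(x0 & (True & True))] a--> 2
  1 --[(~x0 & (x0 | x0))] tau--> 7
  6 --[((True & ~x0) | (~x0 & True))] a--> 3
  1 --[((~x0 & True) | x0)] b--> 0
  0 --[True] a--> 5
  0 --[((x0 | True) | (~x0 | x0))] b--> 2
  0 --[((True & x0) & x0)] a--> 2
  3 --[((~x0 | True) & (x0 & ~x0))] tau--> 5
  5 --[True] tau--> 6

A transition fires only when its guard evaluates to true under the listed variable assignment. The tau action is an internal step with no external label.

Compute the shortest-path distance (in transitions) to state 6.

Answer: 2

Working:
Breadth-first toward 6:
  Layer 0: {0}
  Layer 1: {1,2,4,5}
  Layer 2: {6}
6 enters at depth 2; path a·tau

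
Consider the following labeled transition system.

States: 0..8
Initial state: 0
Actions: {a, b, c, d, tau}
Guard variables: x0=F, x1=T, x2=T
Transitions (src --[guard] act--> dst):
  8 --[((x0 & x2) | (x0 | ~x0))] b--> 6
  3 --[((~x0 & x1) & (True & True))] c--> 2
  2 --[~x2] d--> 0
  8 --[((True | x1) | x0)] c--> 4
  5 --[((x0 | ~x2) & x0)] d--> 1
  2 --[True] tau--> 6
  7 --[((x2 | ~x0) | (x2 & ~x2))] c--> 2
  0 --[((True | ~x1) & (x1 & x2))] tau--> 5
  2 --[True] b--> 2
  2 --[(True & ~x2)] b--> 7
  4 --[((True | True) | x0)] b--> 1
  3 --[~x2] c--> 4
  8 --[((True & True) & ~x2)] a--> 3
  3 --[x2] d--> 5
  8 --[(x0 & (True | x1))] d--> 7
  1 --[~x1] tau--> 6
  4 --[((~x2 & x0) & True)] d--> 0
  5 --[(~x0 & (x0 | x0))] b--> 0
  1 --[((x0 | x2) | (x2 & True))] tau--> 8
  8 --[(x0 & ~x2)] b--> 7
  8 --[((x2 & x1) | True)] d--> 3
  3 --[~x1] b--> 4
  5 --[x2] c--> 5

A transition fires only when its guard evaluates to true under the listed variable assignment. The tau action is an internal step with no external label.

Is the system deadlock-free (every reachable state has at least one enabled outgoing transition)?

Reach set: {0,5}
  0: tau→5  [1 exit(s)]
  5: c→5  [1 exit(s)]

Answer: DEADLOCK-FREE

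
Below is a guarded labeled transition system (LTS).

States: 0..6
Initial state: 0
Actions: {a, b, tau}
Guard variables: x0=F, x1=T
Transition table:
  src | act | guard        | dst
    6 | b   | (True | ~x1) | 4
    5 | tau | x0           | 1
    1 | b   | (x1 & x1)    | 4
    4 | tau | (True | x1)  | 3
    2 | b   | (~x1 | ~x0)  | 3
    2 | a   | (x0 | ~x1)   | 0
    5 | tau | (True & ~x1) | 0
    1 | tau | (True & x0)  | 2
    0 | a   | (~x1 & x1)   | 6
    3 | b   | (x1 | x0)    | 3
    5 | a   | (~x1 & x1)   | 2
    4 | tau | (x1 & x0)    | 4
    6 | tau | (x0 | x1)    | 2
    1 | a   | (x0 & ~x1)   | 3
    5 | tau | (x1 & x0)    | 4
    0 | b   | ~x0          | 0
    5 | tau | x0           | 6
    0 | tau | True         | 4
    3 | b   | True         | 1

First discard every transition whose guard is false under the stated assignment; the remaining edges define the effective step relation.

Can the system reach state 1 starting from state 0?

Guard filter leaves 9 enabled edge(s).
depth 0: {0}
depth 1: {4}  total {0,4}
depth 2: {3}  total {0,3,4}
depth 3: {1}  total {0,1,3,4}
Reachable = {0,1,3,4}
Path to 1: tau·tau·b

Answer: REACHABLE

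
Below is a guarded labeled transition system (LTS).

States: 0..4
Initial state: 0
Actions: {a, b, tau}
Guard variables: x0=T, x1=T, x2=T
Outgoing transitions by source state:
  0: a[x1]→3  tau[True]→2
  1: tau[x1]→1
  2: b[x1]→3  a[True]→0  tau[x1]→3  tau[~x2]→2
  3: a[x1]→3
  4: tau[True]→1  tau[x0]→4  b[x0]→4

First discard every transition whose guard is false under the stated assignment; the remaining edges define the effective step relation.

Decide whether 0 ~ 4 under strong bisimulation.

Bisimulation quotient by refinement:
  P[0] = {{0,1,2,3,4}}
  P[1] = {{0},{1},{2},{3},{4}}
Fixed point at round 2; 5 class(es).
0∈{0}, 4∈{4}

Answer: NOT BISIMILAR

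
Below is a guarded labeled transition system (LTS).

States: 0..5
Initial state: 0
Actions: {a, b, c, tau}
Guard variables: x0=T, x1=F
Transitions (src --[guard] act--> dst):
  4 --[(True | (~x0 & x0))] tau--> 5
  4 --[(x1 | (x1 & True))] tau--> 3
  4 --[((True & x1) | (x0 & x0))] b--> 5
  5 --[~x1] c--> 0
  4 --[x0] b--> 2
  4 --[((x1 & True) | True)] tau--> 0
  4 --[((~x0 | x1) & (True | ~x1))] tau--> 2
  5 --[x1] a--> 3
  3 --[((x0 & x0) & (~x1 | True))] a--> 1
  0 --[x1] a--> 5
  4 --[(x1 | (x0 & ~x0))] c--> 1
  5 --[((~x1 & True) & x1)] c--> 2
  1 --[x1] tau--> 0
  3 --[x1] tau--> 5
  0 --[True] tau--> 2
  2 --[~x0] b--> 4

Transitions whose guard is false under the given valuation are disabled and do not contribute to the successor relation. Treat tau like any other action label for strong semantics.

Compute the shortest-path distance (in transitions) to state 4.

Answer: UNREACHABLE

Working:
BFS to 4:
  L0 = {0}
  L1 = {2}
4 never appears.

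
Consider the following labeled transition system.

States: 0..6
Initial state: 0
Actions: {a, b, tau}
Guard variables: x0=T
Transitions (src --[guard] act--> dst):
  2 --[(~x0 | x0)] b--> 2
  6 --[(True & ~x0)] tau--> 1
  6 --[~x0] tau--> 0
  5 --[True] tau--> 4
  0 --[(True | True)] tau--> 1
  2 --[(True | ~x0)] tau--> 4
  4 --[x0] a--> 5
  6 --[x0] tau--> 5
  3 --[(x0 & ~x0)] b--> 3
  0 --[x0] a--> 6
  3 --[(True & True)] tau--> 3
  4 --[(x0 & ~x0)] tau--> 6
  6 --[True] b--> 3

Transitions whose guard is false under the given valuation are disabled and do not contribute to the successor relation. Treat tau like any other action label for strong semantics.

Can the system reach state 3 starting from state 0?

9 transition(s) survive guard evaluation.
depth 0: {0}
depth 1: {1,6}  cumulative {0,1,6}
depth 2: {3,5}  cumulative {0,1,3,5,6}
depth 3: {4}  cumulative {0,1,3,4,5,6}
R = {0,1,3,4,5,6}
trace reaching 3: a·b

Answer: REACHABLE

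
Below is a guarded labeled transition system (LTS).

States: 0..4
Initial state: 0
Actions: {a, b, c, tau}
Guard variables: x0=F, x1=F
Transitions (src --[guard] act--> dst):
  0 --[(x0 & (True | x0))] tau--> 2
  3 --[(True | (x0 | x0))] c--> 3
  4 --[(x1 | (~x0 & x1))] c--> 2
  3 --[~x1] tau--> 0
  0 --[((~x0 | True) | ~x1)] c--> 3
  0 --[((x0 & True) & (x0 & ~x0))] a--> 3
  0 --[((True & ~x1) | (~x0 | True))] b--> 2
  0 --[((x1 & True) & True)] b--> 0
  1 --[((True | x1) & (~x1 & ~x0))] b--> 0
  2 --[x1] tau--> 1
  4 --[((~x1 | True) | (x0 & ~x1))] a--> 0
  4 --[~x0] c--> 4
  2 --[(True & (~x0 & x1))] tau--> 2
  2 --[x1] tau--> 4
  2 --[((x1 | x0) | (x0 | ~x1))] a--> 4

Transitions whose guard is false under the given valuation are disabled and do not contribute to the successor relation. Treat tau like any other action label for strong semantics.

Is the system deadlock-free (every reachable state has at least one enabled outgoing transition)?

Reach set: {0,2,3,4}
  0: b→2  c→3  [2 exit(s)]
  2: a→4  [1 exit(s)]
  3: c→3  tau→0  [2 exit(s)]
  4: a→0  c→4  [2 exit(s)]

Answer: DEADLOCK-FREE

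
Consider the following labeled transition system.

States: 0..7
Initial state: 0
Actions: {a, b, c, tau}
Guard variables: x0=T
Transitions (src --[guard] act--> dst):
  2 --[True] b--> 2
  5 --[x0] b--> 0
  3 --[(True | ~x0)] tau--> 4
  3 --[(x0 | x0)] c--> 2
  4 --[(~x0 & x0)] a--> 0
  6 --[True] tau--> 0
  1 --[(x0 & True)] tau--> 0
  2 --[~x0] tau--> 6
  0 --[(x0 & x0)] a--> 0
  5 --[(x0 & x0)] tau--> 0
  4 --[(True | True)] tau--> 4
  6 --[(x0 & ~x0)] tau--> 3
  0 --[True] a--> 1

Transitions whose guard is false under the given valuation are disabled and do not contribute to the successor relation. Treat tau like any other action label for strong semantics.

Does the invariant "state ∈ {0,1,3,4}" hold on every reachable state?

Answer: INVARIANT HOLDS

Trace:
Inv-set: {0,1,3,4}
Reach set: {0,1}
  0: ✓
  1: ✓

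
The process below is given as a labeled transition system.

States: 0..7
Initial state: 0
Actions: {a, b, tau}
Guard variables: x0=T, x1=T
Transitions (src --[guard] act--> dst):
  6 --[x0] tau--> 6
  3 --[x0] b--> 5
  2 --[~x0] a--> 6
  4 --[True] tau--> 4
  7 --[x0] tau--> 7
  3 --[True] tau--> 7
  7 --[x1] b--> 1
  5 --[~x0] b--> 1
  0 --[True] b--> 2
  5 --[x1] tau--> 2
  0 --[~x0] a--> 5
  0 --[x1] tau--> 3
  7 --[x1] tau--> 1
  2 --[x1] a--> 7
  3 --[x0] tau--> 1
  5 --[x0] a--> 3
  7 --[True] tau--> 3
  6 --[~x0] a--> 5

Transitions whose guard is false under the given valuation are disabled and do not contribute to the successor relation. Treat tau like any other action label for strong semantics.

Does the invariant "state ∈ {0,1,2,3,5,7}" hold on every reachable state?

Allowed set {0,1,2,3,5,7}
Reach set: {0,1,2,3,5,7}
  0: ✓
  1: ✓
  2: ✓
  3: ✓
  5: ✓
  7: ✓

Answer: INVARIANT HOLDS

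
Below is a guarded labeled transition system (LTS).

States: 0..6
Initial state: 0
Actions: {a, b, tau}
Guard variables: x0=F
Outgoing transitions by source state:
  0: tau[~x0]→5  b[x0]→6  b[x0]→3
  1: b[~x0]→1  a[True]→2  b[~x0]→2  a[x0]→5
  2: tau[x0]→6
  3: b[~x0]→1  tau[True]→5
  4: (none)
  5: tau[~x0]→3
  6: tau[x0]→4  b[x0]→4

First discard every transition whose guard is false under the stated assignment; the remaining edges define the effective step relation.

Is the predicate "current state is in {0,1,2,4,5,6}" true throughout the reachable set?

Inv-set: {0,1,2,4,5,6}
Reach set: {0,1,2,3,5}
  0: ✓
  1: ✓
  2: ✓
  3: VIOLATES
  5: ✓
reach 3 via tau·tau — violates

Answer: INVARIANT VIOLATED at state 3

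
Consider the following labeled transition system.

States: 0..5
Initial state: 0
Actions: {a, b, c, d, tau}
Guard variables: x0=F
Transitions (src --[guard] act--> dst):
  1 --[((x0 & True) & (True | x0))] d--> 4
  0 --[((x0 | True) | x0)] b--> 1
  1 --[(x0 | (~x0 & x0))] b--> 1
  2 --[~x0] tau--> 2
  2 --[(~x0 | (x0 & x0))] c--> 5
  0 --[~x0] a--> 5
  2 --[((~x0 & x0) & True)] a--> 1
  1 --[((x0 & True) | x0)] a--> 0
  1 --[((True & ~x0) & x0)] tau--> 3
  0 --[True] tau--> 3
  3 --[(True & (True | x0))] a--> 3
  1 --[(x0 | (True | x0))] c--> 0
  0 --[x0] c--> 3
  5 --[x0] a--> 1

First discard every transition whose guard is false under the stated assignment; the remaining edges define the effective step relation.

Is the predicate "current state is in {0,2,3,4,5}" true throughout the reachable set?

Answer: INVARIANT VIOLATED at state 1

Working:
Safe = {0,2,3,4,5}
Reachable = {0,1,3,5}
  0: ok
  1: ✗ unsafe
  3: ok
  5: ok
witness against invariant: b → 1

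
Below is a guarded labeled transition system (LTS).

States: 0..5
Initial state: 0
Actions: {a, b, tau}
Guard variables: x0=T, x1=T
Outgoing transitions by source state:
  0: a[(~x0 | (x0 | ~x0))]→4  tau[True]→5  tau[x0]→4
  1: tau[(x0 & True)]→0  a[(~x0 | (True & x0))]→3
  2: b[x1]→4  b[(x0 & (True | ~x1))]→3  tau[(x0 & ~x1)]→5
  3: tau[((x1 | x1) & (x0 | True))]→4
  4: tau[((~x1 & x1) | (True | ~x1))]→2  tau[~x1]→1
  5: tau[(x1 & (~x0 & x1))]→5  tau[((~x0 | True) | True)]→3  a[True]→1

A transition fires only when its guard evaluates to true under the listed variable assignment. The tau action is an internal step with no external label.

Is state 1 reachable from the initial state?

Answer: REACHABLE

Trace:
Guard filter leaves 11 enabled edge(s).
Layer 0: {0}
Layer 1: {4,5}  now seen {0,4,5}
Layer 2: {1,2,3}  now seen {0,1,2,3,4,5}
Reachable = {0,1,2,3,4,5}
trace reaching 1: tau·a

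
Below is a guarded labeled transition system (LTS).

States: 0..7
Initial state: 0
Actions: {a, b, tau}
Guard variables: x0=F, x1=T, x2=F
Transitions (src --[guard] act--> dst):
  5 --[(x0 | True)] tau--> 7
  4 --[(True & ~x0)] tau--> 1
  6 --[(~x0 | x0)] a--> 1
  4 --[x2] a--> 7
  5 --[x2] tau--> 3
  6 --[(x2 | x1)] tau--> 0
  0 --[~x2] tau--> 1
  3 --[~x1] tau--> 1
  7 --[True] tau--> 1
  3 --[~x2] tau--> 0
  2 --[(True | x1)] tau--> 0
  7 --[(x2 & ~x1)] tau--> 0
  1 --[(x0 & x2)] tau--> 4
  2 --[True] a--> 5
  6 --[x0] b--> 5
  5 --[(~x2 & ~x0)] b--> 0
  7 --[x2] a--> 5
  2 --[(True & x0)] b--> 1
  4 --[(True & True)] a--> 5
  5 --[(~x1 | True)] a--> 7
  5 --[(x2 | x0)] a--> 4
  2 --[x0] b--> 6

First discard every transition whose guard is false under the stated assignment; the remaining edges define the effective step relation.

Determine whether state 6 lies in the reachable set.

After dropping false guards: 12 live edges.
Layer 0: {0}
Layer 1: {1}  total {0,1}
R = {0,1}

Answer: UNREACHABLE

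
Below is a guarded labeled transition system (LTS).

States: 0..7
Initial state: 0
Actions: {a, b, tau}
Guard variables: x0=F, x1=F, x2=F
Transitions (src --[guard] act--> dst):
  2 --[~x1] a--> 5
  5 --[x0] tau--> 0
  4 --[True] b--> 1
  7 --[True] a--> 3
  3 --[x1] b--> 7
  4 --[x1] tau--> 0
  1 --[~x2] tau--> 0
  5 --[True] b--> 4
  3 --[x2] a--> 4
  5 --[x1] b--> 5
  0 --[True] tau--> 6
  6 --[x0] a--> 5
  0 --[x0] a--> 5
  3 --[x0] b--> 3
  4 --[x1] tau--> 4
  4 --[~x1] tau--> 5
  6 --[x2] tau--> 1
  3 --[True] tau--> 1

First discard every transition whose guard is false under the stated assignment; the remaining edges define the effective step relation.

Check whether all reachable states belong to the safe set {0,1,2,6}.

Answer: INVARIANT HOLDS

Trace:
Safe = {0,1,2,6}
Reachable = {0,6}
  0: ✓
  6: ✓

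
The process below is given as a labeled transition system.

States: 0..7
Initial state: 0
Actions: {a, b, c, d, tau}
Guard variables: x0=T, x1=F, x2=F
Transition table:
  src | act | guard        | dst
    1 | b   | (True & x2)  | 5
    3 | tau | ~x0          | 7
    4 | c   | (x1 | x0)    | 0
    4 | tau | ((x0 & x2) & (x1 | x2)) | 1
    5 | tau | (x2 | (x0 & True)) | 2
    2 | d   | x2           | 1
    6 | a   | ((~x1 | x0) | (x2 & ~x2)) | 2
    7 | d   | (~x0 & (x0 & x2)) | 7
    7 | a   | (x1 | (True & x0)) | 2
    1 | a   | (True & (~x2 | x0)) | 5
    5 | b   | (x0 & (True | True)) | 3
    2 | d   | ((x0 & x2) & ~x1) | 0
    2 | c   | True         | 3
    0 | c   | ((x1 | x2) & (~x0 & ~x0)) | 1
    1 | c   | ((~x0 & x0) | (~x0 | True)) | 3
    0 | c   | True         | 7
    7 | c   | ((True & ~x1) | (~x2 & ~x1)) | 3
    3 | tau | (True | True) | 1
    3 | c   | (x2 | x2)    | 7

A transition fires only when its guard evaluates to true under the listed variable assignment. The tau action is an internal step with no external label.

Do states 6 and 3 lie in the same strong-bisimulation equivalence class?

Bisimulation quotient by refinement:
  P[0] = {{0,1,2,3,4,5,6,7}}
  P[1] = {{0,2,4},{1,7},{3},{5},{6}}
  P[2] = {{0},{1},{2},{3},{4},{5},{6},{7}}
Fixed point at round 3; 8 class(es).
6∈{6}, 3∈{3}

Answer: NOT BISIMILAR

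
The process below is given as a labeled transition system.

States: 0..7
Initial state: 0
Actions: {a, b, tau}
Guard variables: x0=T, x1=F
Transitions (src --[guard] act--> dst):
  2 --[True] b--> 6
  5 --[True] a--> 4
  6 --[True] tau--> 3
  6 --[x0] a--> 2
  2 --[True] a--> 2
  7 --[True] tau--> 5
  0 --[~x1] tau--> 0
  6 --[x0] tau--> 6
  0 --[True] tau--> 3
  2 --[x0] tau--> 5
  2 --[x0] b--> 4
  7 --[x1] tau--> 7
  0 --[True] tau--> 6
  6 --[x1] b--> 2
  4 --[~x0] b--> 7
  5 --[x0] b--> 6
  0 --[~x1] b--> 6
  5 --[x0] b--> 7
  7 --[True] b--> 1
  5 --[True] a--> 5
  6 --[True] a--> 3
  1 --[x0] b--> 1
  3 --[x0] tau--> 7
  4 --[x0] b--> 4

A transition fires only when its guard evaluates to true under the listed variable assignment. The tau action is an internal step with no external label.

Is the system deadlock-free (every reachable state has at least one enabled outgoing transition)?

Answer: DEADLOCK-FREE

Trace:
R = {0,1,2,3,4,5,6,7}
  0: b→6  tau→0  tau→3  tau→6  [4 exit(s)]
  1: b→1  [1 exit(s)]
  2: a→2  b→4  b→6  tau→5  [4 exit(s)]
  3: tau→7  [1 exit(s)]
  4: b→4  [1 exit(s)]
  5: a→4  a→5  b→6  b→7  [4 exit(s)]
  6: a→2  a→3  tau→3  tau→6  [4 exit(s)]
  7: b→1  tau→5  [2 exit(s)]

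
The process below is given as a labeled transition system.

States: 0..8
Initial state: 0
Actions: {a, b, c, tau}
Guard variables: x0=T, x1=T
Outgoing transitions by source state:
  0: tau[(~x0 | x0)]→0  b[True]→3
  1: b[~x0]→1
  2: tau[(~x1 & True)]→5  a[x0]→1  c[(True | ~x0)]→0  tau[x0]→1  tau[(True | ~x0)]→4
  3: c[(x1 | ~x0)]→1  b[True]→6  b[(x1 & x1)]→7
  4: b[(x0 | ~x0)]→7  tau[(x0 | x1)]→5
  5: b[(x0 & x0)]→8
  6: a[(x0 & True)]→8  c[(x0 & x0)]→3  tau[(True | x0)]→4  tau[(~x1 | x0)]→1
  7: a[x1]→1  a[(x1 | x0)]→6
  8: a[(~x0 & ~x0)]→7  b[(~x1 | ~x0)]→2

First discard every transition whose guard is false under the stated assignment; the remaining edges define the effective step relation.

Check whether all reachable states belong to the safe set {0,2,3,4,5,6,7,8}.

Allowed set {0,2,3,4,5,6,7,8}
Reach set: {0,1,3,4,5,6,7,8}
  0: safe
  1: VIOLATES
  3: safe
  4: safe
  5: safe
  6: safe
  7: safe
  8: safe
witness against invariant: b·c → 1

Answer: INVARIANT VIOLATED at state 1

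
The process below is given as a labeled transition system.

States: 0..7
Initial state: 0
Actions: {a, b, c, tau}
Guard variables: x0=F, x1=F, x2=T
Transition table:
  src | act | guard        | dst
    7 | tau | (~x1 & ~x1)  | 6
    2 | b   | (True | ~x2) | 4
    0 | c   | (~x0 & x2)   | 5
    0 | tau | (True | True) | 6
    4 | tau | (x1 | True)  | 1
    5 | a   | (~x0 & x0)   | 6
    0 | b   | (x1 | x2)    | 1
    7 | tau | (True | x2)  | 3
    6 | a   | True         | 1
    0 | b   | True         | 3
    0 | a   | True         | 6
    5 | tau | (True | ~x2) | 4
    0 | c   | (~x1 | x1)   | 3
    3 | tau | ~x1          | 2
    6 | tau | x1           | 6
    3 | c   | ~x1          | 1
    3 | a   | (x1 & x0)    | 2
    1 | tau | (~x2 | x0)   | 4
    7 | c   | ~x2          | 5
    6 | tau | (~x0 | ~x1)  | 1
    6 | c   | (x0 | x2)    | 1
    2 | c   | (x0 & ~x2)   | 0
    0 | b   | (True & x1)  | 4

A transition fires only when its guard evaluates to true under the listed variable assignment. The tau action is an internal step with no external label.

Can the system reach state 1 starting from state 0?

Answer: REACHABLE

Analysis:
16 transition(s) survive guard evaluation.
Layer 0: {0}
Layer 1: {1,3,5,6}  total {0,1,3,5,6}
Layer 2: {2,4}  total {0,1,2,3,4,5,6}
Reachable = {0,1,2,3,4,5,6}
witness 1: b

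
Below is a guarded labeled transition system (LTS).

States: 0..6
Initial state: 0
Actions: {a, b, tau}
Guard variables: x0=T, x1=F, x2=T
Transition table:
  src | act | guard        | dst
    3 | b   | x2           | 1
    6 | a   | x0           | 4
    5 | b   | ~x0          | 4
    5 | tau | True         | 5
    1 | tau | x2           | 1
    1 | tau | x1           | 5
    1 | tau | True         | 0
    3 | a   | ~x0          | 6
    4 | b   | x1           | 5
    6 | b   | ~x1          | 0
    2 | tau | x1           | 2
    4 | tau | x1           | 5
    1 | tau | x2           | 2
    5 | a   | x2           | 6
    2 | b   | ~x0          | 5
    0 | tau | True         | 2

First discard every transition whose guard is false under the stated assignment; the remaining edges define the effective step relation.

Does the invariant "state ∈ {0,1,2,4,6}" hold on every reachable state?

Answer: INVARIANT HOLDS

Trace:
Inv-set: {0,1,2,4,6}
Reachable = {0,2}
  0: safe
  2: safe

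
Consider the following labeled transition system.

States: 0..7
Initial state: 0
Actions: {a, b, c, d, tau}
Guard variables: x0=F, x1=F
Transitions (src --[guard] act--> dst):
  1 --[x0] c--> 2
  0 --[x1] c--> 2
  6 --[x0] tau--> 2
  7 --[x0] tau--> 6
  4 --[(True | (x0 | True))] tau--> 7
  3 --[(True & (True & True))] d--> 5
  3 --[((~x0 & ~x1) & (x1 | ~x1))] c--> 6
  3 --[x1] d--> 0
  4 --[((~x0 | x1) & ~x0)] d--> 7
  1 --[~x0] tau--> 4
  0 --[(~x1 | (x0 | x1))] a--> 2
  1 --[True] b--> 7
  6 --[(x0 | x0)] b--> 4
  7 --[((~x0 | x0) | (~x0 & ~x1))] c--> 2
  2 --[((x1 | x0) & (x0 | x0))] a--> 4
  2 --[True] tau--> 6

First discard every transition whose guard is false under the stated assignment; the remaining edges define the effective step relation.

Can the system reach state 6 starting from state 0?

Answer: REACHABLE

Working:
9 transition(s) survive guard evaluation.
depth 0: {0}
depth 1: {2}  cumulative {0,2}
depth 2: {6}  cumulative {0,2,6}
R = {0,2,6}
witness 6: a·tau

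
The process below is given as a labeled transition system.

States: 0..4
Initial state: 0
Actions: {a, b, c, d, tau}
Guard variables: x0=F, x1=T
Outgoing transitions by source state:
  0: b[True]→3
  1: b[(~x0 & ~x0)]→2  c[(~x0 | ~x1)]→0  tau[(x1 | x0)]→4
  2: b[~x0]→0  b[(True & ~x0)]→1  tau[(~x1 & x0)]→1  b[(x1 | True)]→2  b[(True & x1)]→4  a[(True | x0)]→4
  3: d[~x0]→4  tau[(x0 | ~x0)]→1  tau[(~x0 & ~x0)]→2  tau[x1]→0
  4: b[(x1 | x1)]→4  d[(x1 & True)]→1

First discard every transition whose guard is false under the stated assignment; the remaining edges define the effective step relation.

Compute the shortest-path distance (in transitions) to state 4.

Answer: 2

Analysis:
BFS to 4:
  depth 0: {0}
  depth 1: {3}
  depth 2: {1,2,4}
depth(4)=2, e.g. b·d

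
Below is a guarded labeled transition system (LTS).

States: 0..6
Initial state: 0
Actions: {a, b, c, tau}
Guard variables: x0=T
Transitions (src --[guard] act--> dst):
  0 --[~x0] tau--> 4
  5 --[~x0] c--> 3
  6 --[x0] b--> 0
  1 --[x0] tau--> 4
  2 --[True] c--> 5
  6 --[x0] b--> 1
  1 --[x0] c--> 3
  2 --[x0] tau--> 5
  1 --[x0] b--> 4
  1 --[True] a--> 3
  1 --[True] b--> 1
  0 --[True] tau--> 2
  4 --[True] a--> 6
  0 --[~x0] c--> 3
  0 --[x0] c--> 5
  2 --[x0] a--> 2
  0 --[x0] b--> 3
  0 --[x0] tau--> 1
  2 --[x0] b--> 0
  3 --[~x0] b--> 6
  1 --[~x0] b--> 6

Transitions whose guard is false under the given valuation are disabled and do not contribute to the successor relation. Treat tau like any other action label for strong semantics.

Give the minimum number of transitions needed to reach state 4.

Answer: 2

Working:
BFS to 4:
  depth 0: {0}
  depth 1: {1,2,3,5}
  depth 2: {4}
depth(4)=2, e.g. tau·b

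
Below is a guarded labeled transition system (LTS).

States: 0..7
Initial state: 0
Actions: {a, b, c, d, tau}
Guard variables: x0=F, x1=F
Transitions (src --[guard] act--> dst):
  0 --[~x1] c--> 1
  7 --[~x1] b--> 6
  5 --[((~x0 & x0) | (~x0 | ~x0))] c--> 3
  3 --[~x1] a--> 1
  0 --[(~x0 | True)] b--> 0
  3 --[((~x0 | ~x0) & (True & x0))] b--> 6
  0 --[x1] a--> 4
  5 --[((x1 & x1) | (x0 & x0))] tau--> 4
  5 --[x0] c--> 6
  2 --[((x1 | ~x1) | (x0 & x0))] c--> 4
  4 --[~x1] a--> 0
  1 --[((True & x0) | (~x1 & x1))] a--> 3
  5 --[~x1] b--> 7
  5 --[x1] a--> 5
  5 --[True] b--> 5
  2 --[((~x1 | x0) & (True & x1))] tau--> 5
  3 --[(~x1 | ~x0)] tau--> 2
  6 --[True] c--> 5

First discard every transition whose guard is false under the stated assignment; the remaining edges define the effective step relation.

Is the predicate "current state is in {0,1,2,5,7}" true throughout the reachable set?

Answer: INVARIANT HOLDS

Trace:
Inv-set: {0,1,2,5,7}
Reachable = {0,1}
  0: ✓
  1: ✓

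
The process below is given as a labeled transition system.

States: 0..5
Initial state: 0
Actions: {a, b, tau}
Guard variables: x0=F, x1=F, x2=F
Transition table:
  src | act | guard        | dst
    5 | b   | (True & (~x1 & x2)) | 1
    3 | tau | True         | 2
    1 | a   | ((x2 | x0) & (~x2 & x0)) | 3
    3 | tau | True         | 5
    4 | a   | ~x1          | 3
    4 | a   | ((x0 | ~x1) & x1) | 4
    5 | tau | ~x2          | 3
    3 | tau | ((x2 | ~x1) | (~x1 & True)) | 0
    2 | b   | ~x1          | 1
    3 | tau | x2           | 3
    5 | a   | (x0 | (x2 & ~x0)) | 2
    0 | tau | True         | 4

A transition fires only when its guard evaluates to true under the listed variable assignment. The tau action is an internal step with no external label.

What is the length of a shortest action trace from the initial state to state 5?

Answer: 3

Analysis:
BFS to 5:
  depth 0: {0}
  depth 1: {4}
  depth 2: {3}
  depth 3: {2,5}
first hit 5 at d=3 via tau·a·tau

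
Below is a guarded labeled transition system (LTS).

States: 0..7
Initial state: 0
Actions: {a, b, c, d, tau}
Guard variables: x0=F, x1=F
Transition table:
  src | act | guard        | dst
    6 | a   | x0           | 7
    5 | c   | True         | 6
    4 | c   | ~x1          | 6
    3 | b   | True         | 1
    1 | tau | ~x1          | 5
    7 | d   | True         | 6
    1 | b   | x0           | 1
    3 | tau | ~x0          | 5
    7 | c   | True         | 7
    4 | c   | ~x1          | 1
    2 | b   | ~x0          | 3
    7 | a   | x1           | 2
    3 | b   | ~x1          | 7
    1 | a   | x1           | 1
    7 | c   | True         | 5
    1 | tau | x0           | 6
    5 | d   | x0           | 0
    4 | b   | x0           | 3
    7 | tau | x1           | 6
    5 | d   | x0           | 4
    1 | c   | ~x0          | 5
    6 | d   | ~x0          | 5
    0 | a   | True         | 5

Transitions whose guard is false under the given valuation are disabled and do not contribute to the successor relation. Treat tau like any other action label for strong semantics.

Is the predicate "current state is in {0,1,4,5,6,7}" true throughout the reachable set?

Answer: INVARIANT HOLDS

Working:
Safe = {0,1,4,5,6,7}
Reachable = {0,5,6}
  0: ok
  5: ok
  6: ok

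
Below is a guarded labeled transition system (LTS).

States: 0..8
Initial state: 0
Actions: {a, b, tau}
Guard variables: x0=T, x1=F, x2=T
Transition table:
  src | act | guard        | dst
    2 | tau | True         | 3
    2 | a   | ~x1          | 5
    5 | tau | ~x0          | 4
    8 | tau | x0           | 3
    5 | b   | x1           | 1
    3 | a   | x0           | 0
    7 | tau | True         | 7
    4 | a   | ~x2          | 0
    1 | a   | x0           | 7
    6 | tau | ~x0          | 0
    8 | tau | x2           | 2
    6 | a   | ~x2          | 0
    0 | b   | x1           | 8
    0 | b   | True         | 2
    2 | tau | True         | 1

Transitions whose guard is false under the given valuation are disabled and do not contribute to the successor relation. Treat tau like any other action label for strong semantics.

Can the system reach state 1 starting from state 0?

Answer: REACHABLE

Analysis:
Guard filter leaves 9 enabled edge(s).
Layer 0: {0}
Layer 1: {2}  cumulative {0,2}
Layer 2: {1,3,5}  cumulative {0,1,2,3,5}
Layer 3: {7}  cumulative {0,1,2,3,5,7}
Reach set: {0,1,2,3,5,7}
Path to 1: b·tau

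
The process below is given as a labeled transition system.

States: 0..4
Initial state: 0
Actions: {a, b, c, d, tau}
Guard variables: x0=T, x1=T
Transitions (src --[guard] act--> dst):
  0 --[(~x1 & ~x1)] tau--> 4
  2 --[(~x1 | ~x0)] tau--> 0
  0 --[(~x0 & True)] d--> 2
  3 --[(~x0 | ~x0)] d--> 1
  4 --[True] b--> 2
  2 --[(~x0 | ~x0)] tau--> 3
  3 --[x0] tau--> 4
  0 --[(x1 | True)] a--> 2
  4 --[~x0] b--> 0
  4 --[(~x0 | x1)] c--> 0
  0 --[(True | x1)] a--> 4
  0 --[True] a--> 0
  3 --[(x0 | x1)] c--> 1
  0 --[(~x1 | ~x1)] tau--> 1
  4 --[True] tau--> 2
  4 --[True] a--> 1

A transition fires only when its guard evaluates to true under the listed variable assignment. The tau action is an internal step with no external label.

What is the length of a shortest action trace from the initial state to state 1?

BFS to 1:
  Layer 0: {0}
  Layer 1: {2,4}
  Layer 2: {1}
depth(1)=2, e.g. a·a

Answer: 2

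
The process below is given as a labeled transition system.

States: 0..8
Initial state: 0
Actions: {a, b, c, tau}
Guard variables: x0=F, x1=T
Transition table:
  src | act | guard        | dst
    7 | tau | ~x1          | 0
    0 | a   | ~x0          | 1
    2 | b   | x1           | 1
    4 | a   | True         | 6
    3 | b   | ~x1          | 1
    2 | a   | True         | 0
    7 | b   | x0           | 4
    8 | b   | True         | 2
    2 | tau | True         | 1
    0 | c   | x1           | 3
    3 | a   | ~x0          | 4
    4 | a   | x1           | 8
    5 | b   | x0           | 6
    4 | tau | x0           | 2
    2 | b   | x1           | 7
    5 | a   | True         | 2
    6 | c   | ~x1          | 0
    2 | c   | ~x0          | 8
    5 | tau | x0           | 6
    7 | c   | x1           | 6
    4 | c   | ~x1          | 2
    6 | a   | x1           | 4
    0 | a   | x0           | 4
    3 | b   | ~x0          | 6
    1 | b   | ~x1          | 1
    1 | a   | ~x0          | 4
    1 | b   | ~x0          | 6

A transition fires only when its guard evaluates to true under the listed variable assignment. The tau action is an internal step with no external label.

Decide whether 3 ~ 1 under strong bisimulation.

Answer: BISIMILAR

Working:
Compute ~ classes (split until stable):
  round 0: {{0,1,2,3,4,5,6,7,8}}
  round 1: {{0},{1,3},{2},{4,5,6},{7},{8}}
  round 2: {{0},{1,3},{2},{4},{5},{6},{7},{8}}
Fixed point at round 3; 8 class(es).
[3]={1,3}  [1]={1,3}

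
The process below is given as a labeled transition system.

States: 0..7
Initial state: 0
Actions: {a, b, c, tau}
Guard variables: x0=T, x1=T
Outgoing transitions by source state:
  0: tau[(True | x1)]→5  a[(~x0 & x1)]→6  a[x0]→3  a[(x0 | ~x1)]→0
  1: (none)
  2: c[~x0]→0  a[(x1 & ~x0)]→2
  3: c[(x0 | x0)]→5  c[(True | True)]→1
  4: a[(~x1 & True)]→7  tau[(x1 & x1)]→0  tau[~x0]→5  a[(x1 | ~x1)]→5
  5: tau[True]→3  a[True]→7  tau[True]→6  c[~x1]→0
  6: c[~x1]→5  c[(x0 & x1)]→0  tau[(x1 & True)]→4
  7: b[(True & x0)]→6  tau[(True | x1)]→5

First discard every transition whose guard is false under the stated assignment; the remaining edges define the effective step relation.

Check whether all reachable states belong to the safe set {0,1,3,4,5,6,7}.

Answer: INVARIANT HOLDS

Working:
Inv-set: {0,1,3,4,5,6,7}
Reachable = {0,1,3,4,5,6,7}
  0: safe
  1: safe
  3: safe
  4: safe
  5: safe
  6: safe
  7: safe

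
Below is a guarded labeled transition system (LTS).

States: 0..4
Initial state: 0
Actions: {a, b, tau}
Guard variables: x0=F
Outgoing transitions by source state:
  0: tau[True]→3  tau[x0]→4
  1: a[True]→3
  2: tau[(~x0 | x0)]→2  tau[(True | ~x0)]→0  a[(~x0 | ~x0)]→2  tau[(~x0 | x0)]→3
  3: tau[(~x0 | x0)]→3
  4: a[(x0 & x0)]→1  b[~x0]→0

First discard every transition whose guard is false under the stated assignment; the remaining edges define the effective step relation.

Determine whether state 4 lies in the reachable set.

8 transition(s) survive guard evaluation.
Layer 0: {0}
Layer 1: {3}  cumulative {0,3}
Reach set: {0,3}

Answer: UNREACHABLE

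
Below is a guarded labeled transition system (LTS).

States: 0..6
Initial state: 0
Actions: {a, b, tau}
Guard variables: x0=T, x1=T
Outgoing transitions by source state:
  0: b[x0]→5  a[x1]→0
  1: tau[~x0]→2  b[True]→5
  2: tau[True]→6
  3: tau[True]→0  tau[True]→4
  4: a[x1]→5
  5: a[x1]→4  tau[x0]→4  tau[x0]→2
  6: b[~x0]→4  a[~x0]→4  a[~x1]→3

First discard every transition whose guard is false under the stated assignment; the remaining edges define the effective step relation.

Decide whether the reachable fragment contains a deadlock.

Answer: DEADLOCK at state 6

Trace:
Reach set: {0,2,4,5,6}
  0: a→0  b→5  [deg 2]
  2: tau→6  [deg 1]
  4: a→5  [deg 1]
  5: a→4  tau→2  tau→4  [deg 3]
  6: ∅  [deadlock]
witness 6: b·tau·tau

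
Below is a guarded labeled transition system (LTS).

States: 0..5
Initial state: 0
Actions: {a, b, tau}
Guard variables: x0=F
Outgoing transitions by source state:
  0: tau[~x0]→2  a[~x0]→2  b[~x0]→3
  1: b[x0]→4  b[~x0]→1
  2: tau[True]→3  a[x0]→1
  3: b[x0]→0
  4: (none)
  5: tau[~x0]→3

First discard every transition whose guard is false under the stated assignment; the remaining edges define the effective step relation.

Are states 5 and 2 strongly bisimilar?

Answer: BISIMILAR

Working:
Compute ~ classes (split until stable):
  round 0: {{0,1,2,3,4,5}}
  round 1: {{0},{1},{2,5},{3,4}}
stable after 2 split(s): 4 block(s)
class of 5: {2,5}; class of 2: {2,5}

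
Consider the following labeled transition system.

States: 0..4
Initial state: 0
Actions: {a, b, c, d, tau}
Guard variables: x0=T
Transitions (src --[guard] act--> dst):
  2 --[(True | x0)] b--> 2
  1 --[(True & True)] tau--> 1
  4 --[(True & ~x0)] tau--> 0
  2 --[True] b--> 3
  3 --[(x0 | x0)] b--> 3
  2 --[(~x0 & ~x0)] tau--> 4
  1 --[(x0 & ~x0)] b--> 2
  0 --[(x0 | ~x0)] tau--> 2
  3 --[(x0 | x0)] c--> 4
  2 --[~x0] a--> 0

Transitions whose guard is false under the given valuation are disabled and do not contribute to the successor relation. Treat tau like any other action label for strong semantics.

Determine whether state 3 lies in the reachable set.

After dropping false guards: 6 live edges.
Layer 0: {0}
Layer 1: {2}  total {0,2}
Layer 2: {3}  total {0,2,3}
Layer 3: {4}  total {0,2,3,4}
Reachable = {0,2,3,4}
trace reaching 3: tau·b

Answer: REACHABLE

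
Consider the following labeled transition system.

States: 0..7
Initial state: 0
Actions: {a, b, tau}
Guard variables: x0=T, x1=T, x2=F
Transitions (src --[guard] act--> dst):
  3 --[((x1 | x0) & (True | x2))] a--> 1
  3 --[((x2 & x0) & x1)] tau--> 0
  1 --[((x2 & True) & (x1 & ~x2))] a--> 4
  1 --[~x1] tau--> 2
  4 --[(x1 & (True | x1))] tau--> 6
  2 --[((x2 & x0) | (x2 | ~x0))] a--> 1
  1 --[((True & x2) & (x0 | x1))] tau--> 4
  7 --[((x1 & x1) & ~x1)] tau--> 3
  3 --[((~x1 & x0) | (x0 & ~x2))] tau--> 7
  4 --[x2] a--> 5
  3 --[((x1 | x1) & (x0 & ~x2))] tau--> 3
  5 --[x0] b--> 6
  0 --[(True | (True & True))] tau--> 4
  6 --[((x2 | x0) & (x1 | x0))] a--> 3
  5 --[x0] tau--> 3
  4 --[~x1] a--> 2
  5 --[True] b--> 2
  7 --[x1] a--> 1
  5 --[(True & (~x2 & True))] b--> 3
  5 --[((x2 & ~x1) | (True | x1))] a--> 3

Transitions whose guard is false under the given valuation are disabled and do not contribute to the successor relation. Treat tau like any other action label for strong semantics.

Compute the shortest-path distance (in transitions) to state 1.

Answer: 4

Working:
Breadth-first toward 1:
  depth 0: {0}
  depth 1: {4}
  depth 2: {6}
  depth 3: {3}
  depth 4: {1,7}
1 enters at depth 4; path tau·tau·a·a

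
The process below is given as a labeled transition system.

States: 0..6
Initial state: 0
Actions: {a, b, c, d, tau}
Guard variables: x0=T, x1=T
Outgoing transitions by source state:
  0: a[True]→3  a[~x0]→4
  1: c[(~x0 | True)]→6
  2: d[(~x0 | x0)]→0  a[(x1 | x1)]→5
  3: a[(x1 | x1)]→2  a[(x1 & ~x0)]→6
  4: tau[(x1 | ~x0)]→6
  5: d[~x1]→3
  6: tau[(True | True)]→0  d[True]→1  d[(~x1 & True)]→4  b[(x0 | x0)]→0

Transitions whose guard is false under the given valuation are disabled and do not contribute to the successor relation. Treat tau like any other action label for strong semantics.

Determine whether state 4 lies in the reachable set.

Answer: UNREACHABLE

Analysis:
9 transition(s) survive guard evaluation.
depth 0: {0}
depth 1: {3}  now seen {0,3}
depth 2: {2}  now seen {0,2,3}
depth 3: {5}  now seen {0,2,3,5}
R = {0,2,3,5}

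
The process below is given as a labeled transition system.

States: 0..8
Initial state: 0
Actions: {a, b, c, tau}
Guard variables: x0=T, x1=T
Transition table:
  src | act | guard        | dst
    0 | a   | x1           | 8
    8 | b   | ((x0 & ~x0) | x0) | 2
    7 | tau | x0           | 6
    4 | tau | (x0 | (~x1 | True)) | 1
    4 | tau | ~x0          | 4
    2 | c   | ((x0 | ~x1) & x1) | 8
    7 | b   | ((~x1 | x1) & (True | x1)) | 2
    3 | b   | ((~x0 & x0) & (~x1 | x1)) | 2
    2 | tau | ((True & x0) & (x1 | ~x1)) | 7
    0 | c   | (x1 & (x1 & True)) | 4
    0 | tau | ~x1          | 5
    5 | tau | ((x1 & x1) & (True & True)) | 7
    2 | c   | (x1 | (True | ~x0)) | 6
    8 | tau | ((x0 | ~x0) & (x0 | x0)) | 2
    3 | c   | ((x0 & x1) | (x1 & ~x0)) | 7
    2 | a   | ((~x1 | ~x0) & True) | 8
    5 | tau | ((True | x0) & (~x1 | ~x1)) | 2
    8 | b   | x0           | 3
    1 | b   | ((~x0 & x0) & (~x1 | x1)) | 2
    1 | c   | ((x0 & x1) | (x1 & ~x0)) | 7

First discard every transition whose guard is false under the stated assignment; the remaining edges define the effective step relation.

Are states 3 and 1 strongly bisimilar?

Compute ~ classes (split until stable):
  round 0: {{0,1,2,3,4,5,6,7,8}}
  round 1: {{0},{1,3},{2},{4,5},{6},{7,8}}
  round 2: {{0},{1,3},{2},{4},{5},{6},{7},{8}}
stable after 3 split(s): 8 block(s)
3∈{1,3}, 1∈{1,3}

Answer: BISIMILAR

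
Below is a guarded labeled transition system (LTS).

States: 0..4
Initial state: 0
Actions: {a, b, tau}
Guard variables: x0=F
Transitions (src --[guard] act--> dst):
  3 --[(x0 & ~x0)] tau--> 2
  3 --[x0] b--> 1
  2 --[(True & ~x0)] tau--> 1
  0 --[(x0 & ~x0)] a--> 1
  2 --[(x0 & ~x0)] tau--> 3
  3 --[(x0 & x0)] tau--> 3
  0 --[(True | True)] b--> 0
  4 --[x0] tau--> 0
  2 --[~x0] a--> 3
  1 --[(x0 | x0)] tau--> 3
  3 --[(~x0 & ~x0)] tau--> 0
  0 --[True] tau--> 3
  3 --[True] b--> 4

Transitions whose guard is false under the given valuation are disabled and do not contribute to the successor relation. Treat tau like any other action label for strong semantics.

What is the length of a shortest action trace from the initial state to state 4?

Answer: 2

Trace:
Breadth-first toward 4:
  Layer 0: {0}
  Layer 1: {3}
  Layer 2: {4}
first hit 4 at d=2 via tau·b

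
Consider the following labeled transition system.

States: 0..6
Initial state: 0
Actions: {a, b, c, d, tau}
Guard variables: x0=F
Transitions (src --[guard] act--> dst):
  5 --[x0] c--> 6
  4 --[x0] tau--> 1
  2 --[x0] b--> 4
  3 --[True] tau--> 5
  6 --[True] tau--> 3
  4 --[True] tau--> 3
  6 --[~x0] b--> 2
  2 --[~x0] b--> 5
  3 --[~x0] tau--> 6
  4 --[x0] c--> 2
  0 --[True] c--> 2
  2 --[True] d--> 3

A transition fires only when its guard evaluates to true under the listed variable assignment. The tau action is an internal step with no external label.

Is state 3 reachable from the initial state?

Answer: REACHABLE

Analysis:
8 transition(s) survive guard evaluation.
depth 0: {0}
depth 1: {2}  now seen {0,2}
depth 2: {3,5}  now seen {0,2,3,5}
depth 3: {6}  now seen {0,2,3,5,6}
R = {0,2,3,5,6}
Path to 3: c·d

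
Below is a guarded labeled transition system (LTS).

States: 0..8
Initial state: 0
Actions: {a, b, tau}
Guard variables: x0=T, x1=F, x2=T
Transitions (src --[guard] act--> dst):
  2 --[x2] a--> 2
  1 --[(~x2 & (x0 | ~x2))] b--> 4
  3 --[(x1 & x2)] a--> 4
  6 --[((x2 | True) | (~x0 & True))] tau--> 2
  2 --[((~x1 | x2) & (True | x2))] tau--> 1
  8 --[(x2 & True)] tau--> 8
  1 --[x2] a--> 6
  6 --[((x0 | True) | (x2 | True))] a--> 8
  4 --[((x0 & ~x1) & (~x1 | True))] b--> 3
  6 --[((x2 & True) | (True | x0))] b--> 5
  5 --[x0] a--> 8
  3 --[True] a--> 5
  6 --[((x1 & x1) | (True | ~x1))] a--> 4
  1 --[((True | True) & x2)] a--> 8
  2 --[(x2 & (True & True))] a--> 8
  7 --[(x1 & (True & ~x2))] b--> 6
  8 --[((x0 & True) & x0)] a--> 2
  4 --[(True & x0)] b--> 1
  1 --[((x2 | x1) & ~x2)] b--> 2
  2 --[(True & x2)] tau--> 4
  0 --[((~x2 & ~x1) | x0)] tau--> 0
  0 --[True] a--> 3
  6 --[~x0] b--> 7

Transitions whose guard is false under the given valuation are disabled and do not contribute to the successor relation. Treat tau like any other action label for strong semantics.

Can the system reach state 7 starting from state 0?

18 transition(s) survive guard evaluation.
Layer 0: {0}
Layer 1: {3}  cumulative {0,3}
Layer 2: {5}  cumulative {0,3,5}
Layer 3: {8}  cumulative {0,3,5,8}
Layer 4: {2}  cumulative {0,2,3,5,8}
Layer 5: {1,4}  cumulative {0,1,2,3,4,5,8}
Layer 6: {6}  cumulative {0,1,2,3,4,5,6,8}
Reachable = {0,1,2,3,4,5,6,8}

Answer: UNREACHABLE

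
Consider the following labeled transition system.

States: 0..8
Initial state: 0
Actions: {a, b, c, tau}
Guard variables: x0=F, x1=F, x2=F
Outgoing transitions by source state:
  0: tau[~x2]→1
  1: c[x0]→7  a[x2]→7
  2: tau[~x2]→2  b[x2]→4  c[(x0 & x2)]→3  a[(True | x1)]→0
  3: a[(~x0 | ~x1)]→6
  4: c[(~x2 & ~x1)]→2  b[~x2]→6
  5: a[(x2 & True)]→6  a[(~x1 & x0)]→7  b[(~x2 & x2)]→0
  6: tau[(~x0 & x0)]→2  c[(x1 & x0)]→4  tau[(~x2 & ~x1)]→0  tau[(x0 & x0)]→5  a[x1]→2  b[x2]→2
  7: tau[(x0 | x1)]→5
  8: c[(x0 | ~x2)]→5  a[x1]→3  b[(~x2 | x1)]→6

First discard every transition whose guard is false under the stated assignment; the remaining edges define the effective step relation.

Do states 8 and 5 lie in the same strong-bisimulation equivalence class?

Answer: NOT BISIMILAR

Analysis:
Compute ~ classes (split until stable):
  P[0] = {{0,1,2,3,4,5,6,7,8}}
  P[1] = {{0,6},{1,5,7},{2},{3},{4,8}}
  P[2] = {{0},{1,5,7},{2},{3},{4},{6},{8}}
7 equivalence class(es) (converged in 3)
[8]={8}  [5]={1,5,7}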